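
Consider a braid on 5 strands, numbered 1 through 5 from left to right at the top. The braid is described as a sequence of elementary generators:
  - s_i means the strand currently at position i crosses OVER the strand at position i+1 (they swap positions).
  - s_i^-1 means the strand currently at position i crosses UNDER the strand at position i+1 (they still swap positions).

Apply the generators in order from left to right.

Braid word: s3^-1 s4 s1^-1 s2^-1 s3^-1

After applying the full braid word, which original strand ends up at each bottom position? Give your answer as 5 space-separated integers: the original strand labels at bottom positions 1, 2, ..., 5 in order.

Answer: 2 4 5 1 3

Derivation:
Gen 1 (s3^-1): strand 3 crosses under strand 4. Perm now: [1 2 4 3 5]
Gen 2 (s4): strand 3 crosses over strand 5. Perm now: [1 2 4 5 3]
Gen 3 (s1^-1): strand 1 crosses under strand 2. Perm now: [2 1 4 5 3]
Gen 4 (s2^-1): strand 1 crosses under strand 4. Perm now: [2 4 1 5 3]
Gen 5 (s3^-1): strand 1 crosses under strand 5. Perm now: [2 4 5 1 3]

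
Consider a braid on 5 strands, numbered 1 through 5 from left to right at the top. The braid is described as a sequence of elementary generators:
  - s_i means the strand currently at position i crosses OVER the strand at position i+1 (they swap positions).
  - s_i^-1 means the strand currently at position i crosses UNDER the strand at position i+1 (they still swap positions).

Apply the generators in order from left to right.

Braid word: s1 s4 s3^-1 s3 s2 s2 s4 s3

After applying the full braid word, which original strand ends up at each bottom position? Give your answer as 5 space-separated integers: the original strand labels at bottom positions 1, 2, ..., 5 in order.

Answer: 2 1 4 3 5

Derivation:
Gen 1 (s1): strand 1 crosses over strand 2. Perm now: [2 1 3 4 5]
Gen 2 (s4): strand 4 crosses over strand 5. Perm now: [2 1 3 5 4]
Gen 3 (s3^-1): strand 3 crosses under strand 5. Perm now: [2 1 5 3 4]
Gen 4 (s3): strand 5 crosses over strand 3. Perm now: [2 1 3 5 4]
Gen 5 (s2): strand 1 crosses over strand 3. Perm now: [2 3 1 5 4]
Gen 6 (s2): strand 3 crosses over strand 1. Perm now: [2 1 3 5 4]
Gen 7 (s4): strand 5 crosses over strand 4. Perm now: [2 1 3 4 5]
Gen 8 (s3): strand 3 crosses over strand 4. Perm now: [2 1 4 3 5]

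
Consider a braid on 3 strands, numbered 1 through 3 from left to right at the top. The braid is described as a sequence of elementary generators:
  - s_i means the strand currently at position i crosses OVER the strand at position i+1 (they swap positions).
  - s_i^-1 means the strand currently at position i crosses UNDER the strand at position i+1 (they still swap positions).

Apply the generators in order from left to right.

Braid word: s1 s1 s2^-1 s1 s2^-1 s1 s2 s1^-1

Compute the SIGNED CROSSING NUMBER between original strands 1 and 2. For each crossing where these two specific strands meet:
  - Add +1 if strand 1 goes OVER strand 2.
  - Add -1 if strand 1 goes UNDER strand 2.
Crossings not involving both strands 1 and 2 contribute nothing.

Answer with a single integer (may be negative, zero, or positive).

Gen 1: 1 over 2. Both 1&2? yes. Contrib: +1. Sum: 1
Gen 2: 2 over 1. Both 1&2? yes. Contrib: -1. Sum: 0
Gen 3: crossing 2x3. Both 1&2? no. Sum: 0
Gen 4: crossing 1x3. Both 1&2? no. Sum: 0
Gen 5: 1 under 2. Both 1&2? yes. Contrib: -1. Sum: -1
Gen 6: crossing 3x2. Both 1&2? no. Sum: -1
Gen 7: crossing 3x1. Both 1&2? no. Sum: -1
Gen 8: 2 under 1. Both 1&2? yes. Contrib: +1. Sum: 0

Answer: 0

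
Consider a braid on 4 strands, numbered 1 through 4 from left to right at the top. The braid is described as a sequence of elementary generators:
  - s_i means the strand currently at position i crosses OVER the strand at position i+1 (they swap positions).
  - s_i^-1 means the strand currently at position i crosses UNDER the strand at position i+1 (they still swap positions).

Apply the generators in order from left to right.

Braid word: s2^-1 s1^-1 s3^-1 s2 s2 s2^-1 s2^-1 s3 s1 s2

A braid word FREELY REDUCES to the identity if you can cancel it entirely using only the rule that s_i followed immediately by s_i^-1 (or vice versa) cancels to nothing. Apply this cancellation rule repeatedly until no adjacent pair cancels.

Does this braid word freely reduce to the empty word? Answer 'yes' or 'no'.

Answer: yes

Derivation:
Gen 1 (s2^-1): push. Stack: [s2^-1]
Gen 2 (s1^-1): push. Stack: [s2^-1 s1^-1]
Gen 3 (s3^-1): push. Stack: [s2^-1 s1^-1 s3^-1]
Gen 4 (s2): push. Stack: [s2^-1 s1^-1 s3^-1 s2]
Gen 5 (s2): push. Stack: [s2^-1 s1^-1 s3^-1 s2 s2]
Gen 6 (s2^-1): cancels prior s2. Stack: [s2^-1 s1^-1 s3^-1 s2]
Gen 7 (s2^-1): cancels prior s2. Stack: [s2^-1 s1^-1 s3^-1]
Gen 8 (s3): cancels prior s3^-1. Stack: [s2^-1 s1^-1]
Gen 9 (s1): cancels prior s1^-1. Stack: [s2^-1]
Gen 10 (s2): cancels prior s2^-1. Stack: []
Reduced word: (empty)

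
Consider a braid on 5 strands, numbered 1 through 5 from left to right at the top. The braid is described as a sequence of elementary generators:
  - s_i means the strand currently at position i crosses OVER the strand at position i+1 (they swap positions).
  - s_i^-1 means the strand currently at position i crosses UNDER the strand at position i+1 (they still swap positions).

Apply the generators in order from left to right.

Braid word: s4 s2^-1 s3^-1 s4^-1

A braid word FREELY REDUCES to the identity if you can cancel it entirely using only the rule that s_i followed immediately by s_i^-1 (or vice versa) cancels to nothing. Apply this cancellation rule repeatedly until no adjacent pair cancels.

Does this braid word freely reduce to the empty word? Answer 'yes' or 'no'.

Answer: no

Derivation:
Gen 1 (s4): push. Stack: [s4]
Gen 2 (s2^-1): push. Stack: [s4 s2^-1]
Gen 3 (s3^-1): push. Stack: [s4 s2^-1 s3^-1]
Gen 4 (s4^-1): push. Stack: [s4 s2^-1 s3^-1 s4^-1]
Reduced word: s4 s2^-1 s3^-1 s4^-1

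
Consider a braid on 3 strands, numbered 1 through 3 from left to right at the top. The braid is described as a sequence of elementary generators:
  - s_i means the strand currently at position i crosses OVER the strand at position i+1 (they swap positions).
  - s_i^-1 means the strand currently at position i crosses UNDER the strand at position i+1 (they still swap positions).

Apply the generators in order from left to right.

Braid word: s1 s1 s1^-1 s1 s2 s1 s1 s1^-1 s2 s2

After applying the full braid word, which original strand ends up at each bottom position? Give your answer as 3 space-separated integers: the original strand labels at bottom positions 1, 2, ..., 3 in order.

Gen 1 (s1): strand 1 crosses over strand 2. Perm now: [2 1 3]
Gen 2 (s1): strand 2 crosses over strand 1. Perm now: [1 2 3]
Gen 3 (s1^-1): strand 1 crosses under strand 2. Perm now: [2 1 3]
Gen 4 (s1): strand 2 crosses over strand 1. Perm now: [1 2 3]
Gen 5 (s2): strand 2 crosses over strand 3. Perm now: [1 3 2]
Gen 6 (s1): strand 1 crosses over strand 3. Perm now: [3 1 2]
Gen 7 (s1): strand 3 crosses over strand 1. Perm now: [1 3 2]
Gen 8 (s1^-1): strand 1 crosses under strand 3. Perm now: [3 1 2]
Gen 9 (s2): strand 1 crosses over strand 2. Perm now: [3 2 1]
Gen 10 (s2): strand 2 crosses over strand 1. Perm now: [3 1 2]

Answer: 3 1 2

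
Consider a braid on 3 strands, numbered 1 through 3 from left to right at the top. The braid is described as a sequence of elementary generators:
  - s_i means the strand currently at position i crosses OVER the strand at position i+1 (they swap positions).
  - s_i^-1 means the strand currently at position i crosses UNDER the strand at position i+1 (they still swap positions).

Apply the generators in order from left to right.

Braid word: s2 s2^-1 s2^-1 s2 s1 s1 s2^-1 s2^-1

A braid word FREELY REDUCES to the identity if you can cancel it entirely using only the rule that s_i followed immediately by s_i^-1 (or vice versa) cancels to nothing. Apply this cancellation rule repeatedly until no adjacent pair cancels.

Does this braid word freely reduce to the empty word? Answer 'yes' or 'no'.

Answer: no

Derivation:
Gen 1 (s2): push. Stack: [s2]
Gen 2 (s2^-1): cancels prior s2. Stack: []
Gen 3 (s2^-1): push. Stack: [s2^-1]
Gen 4 (s2): cancels prior s2^-1. Stack: []
Gen 5 (s1): push. Stack: [s1]
Gen 6 (s1): push. Stack: [s1 s1]
Gen 7 (s2^-1): push. Stack: [s1 s1 s2^-1]
Gen 8 (s2^-1): push. Stack: [s1 s1 s2^-1 s2^-1]
Reduced word: s1 s1 s2^-1 s2^-1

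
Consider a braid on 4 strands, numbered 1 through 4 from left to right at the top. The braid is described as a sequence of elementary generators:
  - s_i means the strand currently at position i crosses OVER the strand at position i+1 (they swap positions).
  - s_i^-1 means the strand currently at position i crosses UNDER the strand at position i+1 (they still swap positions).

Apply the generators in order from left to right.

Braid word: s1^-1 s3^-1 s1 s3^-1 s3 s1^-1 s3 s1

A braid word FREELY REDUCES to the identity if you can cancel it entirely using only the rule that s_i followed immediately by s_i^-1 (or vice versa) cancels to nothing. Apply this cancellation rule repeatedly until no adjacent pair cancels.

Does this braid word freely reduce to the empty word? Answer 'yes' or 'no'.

Gen 1 (s1^-1): push. Stack: [s1^-1]
Gen 2 (s3^-1): push. Stack: [s1^-1 s3^-1]
Gen 3 (s1): push. Stack: [s1^-1 s3^-1 s1]
Gen 4 (s3^-1): push. Stack: [s1^-1 s3^-1 s1 s3^-1]
Gen 5 (s3): cancels prior s3^-1. Stack: [s1^-1 s3^-1 s1]
Gen 6 (s1^-1): cancels prior s1. Stack: [s1^-1 s3^-1]
Gen 7 (s3): cancels prior s3^-1. Stack: [s1^-1]
Gen 8 (s1): cancels prior s1^-1. Stack: []
Reduced word: (empty)

Answer: yes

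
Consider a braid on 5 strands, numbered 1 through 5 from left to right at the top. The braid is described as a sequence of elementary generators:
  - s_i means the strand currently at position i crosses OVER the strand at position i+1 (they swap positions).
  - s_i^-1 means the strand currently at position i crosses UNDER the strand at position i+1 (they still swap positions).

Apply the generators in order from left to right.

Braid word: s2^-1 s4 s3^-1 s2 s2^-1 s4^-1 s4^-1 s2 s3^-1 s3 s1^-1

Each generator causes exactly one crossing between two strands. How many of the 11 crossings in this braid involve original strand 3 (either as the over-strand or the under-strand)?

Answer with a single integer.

Gen 1: crossing 2x3. Involves strand 3? yes. Count so far: 1
Gen 2: crossing 4x5. Involves strand 3? no. Count so far: 1
Gen 3: crossing 2x5. Involves strand 3? no. Count so far: 1
Gen 4: crossing 3x5. Involves strand 3? yes. Count so far: 2
Gen 5: crossing 5x3. Involves strand 3? yes. Count so far: 3
Gen 6: crossing 2x4. Involves strand 3? no. Count so far: 3
Gen 7: crossing 4x2. Involves strand 3? no. Count so far: 3
Gen 8: crossing 3x5. Involves strand 3? yes. Count so far: 4
Gen 9: crossing 3x2. Involves strand 3? yes. Count so far: 5
Gen 10: crossing 2x3. Involves strand 3? yes. Count so far: 6
Gen 11: crossing 1x5. Involves strand 3? no. Count so far: 6

Answer: 6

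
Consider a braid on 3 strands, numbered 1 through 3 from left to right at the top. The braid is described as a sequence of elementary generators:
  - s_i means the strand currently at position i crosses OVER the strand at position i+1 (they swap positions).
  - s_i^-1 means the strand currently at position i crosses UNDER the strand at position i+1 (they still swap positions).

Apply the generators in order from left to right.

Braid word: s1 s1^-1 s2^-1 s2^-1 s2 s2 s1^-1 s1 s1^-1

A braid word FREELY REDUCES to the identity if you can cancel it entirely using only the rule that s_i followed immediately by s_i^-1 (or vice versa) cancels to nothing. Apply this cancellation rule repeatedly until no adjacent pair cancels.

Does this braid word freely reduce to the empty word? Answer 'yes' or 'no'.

Gen 1 (s1): push. Stack: [s1]
Gen 2 (s1^-1): cancels prior s1. Stack: []
Gen 3 (s2^-1): push. Stack: [s2^-1]
Gen 4 (s2^-1): push. Stack: [s2^-1 s2^-1]
Gen 5 (s2): cancels prior s2^-1. Stack: [s2^-1]
Gen 6 (s2): cancels prior s2^-1. Stack: []
Gen 7 (s1^-1): push. Stack: [s1^-1]
Gen 8 (s1): cancels prior s1^-1. Stack: []
Gen 9 (s1^-1): push. Stack: [s1^-1]
Reduced word: s1^-1

Answer: no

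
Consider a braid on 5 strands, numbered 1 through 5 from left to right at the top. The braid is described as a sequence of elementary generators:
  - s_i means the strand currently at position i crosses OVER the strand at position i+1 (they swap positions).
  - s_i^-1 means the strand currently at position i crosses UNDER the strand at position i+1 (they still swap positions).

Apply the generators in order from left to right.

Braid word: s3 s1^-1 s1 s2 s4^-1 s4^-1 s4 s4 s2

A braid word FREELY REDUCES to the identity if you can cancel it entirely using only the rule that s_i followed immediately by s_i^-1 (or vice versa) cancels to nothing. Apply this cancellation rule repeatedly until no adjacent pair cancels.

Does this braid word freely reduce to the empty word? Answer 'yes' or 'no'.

Gen 1 (s3): push. Stack: [s3]
Gen 2 (s1^-1): push. Stack: [s3 s1^-1]
Gen 3 (s1): cancels prior s1^-1. Stack: [s3]
Gen 4 (s2): push. Stack: [s3 s2]
Gen 5 (s4^-1): push. Stack: [s3 s2 s4^-1]
Gen 6 (s4^-1): push. Stack: [s3 s2 s4^-1 s4^-1]
Gen 7 (s4): cancels prior s4^-1. Stack: [s3 s2 s4^-1]
Gen 8 (s4): cancels prior s4^-1. Stack: [s3 s2]
Gen 9 (s2): push. Stack: [s3 s2 s2]
Reduced word: s3 s2 s2

Answer: no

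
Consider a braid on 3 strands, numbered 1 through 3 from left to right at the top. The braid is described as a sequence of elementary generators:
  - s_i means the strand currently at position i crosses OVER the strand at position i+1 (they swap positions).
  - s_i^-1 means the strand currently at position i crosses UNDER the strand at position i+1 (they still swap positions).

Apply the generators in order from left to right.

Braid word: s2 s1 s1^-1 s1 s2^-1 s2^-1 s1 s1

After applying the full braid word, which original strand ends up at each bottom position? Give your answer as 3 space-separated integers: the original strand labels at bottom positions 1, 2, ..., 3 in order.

Answer: 3 1 2

Derivation:
Gen 1 (s2): strand 2 crosses over strand 3. Perm now: [1 3 2]
Gen 2 (s1): strand 1 crosses over strand 3. Perm now: [3 1 2]
Gen 3 (s1^-1): strand 3 crosses under strand 1. Perm now: [1 3 2]
Gen 4 (s1): strand 1 crosses over strand 3. Perm now: [3 1 2]
Gen 5 (s2^-1): strand 1 crosses under strand 2. Perm now: [3 2 1]
Gen 6 (s2^-1): strand 2 crosses under strand 1. Perm now: [3 1 2]
Gen 7 (s1): strand 3 crosses over strand 1. Perm now: [1 3 2]
Gen 8 (s1): strand 1 crosses over strand 3. Perm now: [3 1 2]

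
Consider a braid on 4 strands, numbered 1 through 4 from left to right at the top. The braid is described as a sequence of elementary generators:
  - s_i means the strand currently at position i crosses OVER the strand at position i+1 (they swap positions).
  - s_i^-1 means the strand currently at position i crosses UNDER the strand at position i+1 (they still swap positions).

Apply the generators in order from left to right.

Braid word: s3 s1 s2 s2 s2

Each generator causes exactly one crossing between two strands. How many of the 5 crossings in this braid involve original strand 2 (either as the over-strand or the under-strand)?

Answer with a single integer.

Answer: 1

Derivation:
Gen 1: crossing 3x4. Involves strand 2? no. Count so far: 0
Gen 2: crossing 1x2. Involves strand 2? yes. Count so far: 1
Gen 3: crossing 1x4. Involves strand 2? no. Count so far: 1
Gen 4: crossing 4x1. Involves strand 2? no. Count so far: 1
Gen 5: crossing 1x4. Involves strand 2? no. Count so far: 1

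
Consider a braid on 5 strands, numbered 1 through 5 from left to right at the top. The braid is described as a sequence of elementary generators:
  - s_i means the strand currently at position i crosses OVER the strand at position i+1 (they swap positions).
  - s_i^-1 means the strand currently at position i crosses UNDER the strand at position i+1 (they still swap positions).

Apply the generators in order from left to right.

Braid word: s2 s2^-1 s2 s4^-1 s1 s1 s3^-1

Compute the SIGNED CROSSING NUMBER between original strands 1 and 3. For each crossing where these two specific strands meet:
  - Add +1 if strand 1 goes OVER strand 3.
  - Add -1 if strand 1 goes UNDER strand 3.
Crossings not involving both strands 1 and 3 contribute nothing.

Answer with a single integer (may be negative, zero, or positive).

Gen 1: crossing 2x3. Both 1&3? no. Sum: 0
Gen 2: crossing 3x2. Both 1&3? no. Sum: 0
Gen 3: crossing 2x3. Both 1&3? no. Sum: 0
Gen 4: crossing 4x5. Both 1&3? no. Sum: 0
Gen 5: 1 over 3. Both 1&3? yes. Contrib: +1. Sum: 1
Gen 6: 3 over 1. Both 1&3? yes. Contrib: -1. Sum: 0
Gen 7: crossing 2x5. Both 1&3? no. Sum: 0

Answer: 0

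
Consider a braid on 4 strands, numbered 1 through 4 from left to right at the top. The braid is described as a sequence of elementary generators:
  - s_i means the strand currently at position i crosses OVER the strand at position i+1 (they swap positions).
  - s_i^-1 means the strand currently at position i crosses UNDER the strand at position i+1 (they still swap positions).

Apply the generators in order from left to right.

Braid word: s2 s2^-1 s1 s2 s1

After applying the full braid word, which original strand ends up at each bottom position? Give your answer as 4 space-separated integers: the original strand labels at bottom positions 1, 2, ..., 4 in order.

Answer: 3 2 1 4

Derivation:
Gen 1 (s2): strand 2 crosses over strand 3. Perm now: [1 3 2 4]
Gen 2 (s2^-1): strand 3 crosses under strand 2. Perm now: [1 2 3 4]
Gen 3 (s1): strand 1 crosses over strand 2. Perm now: [2 1 3 4]
Gen 4 (s2): strand 1 crosses over strand 3. Perm now: [2 3 1 4]
Gen 5 (s1): strand 2 crosses over strand 3. Perm now: [3 2 1 4]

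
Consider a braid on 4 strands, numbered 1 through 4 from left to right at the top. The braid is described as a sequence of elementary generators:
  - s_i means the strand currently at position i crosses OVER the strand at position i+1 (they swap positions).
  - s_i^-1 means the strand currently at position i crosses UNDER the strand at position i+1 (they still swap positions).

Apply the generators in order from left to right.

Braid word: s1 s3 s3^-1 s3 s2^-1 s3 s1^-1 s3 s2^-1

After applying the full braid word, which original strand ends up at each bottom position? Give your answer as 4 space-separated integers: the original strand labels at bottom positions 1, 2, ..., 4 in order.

Gen 1 (s1): strand 1 crosses over strand 2. Perm now: [2 1 3 4]
Gen 2 (s3): strand 3 crosses over strand 4. Perm now: [2 1 4 3]
Gen 3 (s3^-1): strand 4 crosses under strand 3. Perm now: [2 1 3 4]
Gen 4 (s3): strand 3 crosses over strand 4. Perm now: [2 1 4 3]
Gen 5 (s2^-1): strand 1 crosses under strand 4. Perm now: [2 4 1 3]
Gen 6 (s3): strand 1 crosses over strand 3. Perm now: [2 4 3 1]
Gen 7 (s1^-1): strand 2 crosses under strand 4. Perm now: [4 2 3 1]
Gen 8 (s3): strand 3 crosses over strand 1. Perm now: [4 2 1 3]
Gen 9 (s2^-1): strand 2 crosses under strand 1. Perm now: [4 1 2 3]

Answer: 4 1 2 3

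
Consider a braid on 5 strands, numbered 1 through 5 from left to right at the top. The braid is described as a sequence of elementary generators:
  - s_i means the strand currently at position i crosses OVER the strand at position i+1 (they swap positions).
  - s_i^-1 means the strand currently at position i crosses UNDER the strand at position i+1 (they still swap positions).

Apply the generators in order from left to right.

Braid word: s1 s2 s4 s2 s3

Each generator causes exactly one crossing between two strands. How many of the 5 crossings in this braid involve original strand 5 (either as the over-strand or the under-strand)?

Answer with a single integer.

Answer: 2

Derivation:
Gen 1: crossing 1x2. Involves strand 5? no. Count so far: 0
Gen 2: crossing 1x3. Involves strand 5? no. Count so far: 0
Gen 3: crossing 4x5. Involves strand 5? yes. Count so far: 1
Gen 4: crossing 3x1. Involves strand 5? no. Count so far: 1
Gen 5: crossing 3x5. Involves strand 5? yes. Count so far: 2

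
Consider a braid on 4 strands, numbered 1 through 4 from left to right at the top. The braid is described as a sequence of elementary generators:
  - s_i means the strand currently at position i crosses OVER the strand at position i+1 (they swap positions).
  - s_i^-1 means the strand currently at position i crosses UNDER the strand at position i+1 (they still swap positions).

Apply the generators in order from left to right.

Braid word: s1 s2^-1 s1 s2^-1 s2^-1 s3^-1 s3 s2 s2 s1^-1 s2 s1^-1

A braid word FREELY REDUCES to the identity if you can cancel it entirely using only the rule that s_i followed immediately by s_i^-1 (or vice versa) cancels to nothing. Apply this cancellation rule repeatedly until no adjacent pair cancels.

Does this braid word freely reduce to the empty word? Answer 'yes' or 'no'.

Gen 1 (s1): push. Stack: [s1]
Gen 2 (s2^-1): push. Stack: [s1 s2^-1]
Gen 3 (s1): push. Stack: [s1 s2^-1 s1]
Gen 4 (s2^-1): push. Stack: [s1 s2^-1 s1 s2^-1]
Gen 5 (s2^-1): push. Stack: [s1 s2^-1 s1 s2^-1 s2^-1]
Gen 6 (s3^-1): push. Stack: [s1 s2^-1 s1 s2^-1 s2^-1 s3^-1]
Gen 7 (s3): cancels prior s3^-1. Stack: [s1 s2^-1 s1 s2^-1 s2^-1]
Gen 8 (s2): cancels prior s2^-1. Stack: [s1 s2^-1 s1 s2^-1]
Gen 9 (s2): cancels prior s2^-1. Stack: [s1 s2^-1 s1]
Gen 10 (s1^-1): cancels prior s1. Stack: [s1 s2^-1]
Gen 11 (s2): cancels prior s2^-1. Stack: [s1]
Gen 12 (s1^-1): cancels prior s1. Stack: []
Reduced word: (empty)

Answer: yes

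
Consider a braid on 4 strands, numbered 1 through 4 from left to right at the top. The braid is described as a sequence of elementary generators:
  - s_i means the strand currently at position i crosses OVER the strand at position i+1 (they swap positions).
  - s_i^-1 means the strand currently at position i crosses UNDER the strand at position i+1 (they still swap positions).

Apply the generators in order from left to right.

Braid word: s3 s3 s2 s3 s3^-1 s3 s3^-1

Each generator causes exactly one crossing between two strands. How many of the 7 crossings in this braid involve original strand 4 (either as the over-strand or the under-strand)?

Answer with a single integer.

Gen 1: crossing 3x4. Involves strand 4? yes. Count so far: 1
Gen 2: crossing 4x3. Involves strand 4? yes. Count so far: 2
Gen 3: crossing 2x3. Involves strand 4? no. Count so far: 2
Gen 4: crossing 2x4. Involves strand 4? yes. Count so far: 3
Gen 5: crossing 4x2. Involves strand 4? yes. Count so far: 4
Gen 6: crossing 2x4. Involves strand 4? yes. Count so far: 5
Gen 7: crossing 4x2. Involves strand 4? yes. Count so far: 6

Answer: 6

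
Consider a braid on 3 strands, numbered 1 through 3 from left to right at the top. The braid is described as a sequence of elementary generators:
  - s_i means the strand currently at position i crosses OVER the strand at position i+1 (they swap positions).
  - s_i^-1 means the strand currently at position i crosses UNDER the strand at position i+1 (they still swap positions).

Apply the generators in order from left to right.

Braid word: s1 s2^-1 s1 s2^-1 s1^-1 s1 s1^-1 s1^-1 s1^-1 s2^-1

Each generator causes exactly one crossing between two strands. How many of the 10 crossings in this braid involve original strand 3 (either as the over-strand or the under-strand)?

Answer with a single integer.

Answer: 8

Derivation:
Gen 1: crossing 1x2. Involves strand 3? no. Count so far: 0
Gen 2: crossing 1x3. Involves strand 3? yes. Count so far: 1
Gen 3: crossing 2x3. Involves strand 3? yes. Count so far: 2
Gen 4: crossing 2x1. Involves strand 3? no. Count so far: 2
Gen 5: crossing 3x1. Involves strand 3? yes. Count so far: 3
Gen 6: crossing 1x3. Involves strand 3? yes. Count so far: 4
Gen 7: crossing 3x1. Involves strand 3? yes. Count so far: 5
Gen 8: crossing 1x3. Involves strand 3? yes. Count so far: 6
Gen 9: crossing 3x1. Involves strand 3? yes. Count so far: 7
Gen 10: crossing 3x2. Involves strand 3? yes. Count so far: 8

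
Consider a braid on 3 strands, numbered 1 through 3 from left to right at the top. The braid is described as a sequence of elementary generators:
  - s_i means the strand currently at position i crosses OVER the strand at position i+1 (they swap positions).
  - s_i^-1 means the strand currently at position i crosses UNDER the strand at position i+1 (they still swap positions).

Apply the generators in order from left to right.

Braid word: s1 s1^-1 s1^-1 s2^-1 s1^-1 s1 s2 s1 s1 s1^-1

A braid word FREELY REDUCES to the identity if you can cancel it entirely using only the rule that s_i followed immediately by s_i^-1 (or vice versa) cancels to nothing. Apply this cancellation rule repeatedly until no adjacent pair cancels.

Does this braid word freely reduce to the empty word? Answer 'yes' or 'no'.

Answer: yes

Derivation:
Gen 1 (s1): push. Stack: [s1]
Gen 2 (s1^-1): cancels prior s1. Stack: []
Gen 3 (s1^-1): push. Stack: [s1^-1]
Gen 4 (s2^-1): push. Stack: [s1^-1 s2^-1]
Gen 5 (s1^-1): push. Stack: [s1^-1 s2^-1 s1^-1]
Gen 6 (s1): cancels prior s1^-1. Stack: [s1^-1 s2^-1]
Gen 7 (s2): cancels prior s2^-1. Stack: [s1^-1]
Gen 8 (s1): cancels prior s1^-1. Stack: []
Gen 9 (s1): push. Stack: [s1]
Gen 10 (s1^-1): cancels prior s1. Stack: []
Reduced word: (empty)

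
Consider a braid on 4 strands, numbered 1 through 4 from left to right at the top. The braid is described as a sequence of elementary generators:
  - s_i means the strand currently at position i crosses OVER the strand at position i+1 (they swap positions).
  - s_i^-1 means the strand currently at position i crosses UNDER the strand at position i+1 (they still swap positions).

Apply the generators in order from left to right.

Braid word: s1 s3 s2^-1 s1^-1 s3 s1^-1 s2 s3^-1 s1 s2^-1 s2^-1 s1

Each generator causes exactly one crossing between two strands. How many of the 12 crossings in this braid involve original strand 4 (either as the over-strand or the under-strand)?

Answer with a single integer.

Answer: 6

Derivation:
Gen 1: crossing 1x2. Involves strand 4? no. Count so far: 0
Gen 2: crossing 3x4. Involves strand 4? yes. Count so far: 1
Gen 3: crossing 1x4. Involves strand 4? yes. Count so far: 2
Gen 4: crossing 2x4. Involves strand 4? yes. Count so far: 3
Gen 5: crossing 1x3. Involves strand 4? no. Count so far: 3
Gen 6: crossing 4x2. Involves strand 4? yes. Count so far: 4
Gen 7: crossing 4x3. Involves strand 4? yes. Count so far: 5
Gen 8: crossing 4x1. Involves strand 4? yes. Count so far: 6
Gen 9: crossing 2x3. Involves strand 4? no. Count so far: 6
Gen 10: crossing 2x1. Involves strand 4? no. Count so far: 6
Gen 11: crossing 1x2. Involves strand 4? no. Count so far: 6
Gen 12: crossing 3x2. Involves strand 4? no. Count so far: 6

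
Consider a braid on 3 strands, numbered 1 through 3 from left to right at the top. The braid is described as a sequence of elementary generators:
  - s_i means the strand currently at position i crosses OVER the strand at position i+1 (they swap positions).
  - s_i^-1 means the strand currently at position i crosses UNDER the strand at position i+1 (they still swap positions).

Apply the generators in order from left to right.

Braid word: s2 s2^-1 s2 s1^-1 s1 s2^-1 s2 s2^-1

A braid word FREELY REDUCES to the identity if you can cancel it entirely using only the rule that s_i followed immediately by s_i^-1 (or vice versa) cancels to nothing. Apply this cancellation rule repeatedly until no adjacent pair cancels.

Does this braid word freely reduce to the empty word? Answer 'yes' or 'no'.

Answer: yes

Derivation:
Gen 1 (s2): push. Stack: [s2]
Gen 2 (s2^-1): cancels prior s2. Stack: []
Gen 3 (s2): push. Stack: [s2]
Gen 4 (s1^-1): push. Stack: [s2 s1^-1]
Gen 5 (s1): cancels prior s1^-1. Stack: [s2]
Gen 6 (s2^-1): cancels prior s2. Stack: []
Gen 7 (s2): push. Stack: [s2]
Gen 8 (s2^-1): cancels prior s2. Stack: []
Reduced word: (empty)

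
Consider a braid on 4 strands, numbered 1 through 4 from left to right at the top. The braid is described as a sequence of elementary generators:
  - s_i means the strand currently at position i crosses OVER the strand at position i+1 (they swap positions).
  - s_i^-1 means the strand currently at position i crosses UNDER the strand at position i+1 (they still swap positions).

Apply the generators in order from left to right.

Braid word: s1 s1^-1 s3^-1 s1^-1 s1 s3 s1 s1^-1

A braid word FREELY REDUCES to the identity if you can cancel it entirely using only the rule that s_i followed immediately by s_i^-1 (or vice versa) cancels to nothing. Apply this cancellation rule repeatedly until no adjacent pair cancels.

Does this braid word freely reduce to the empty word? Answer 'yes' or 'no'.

Answer: yes

Derivation:
Gen 1 (s1): push. Stack: [s1]
Gen 2 (s1^-1): cancels prior s1. Stack: []
Gen 3 (s3^-1): push. Stack: [s3^-1]
Gen 4 (s1^-1): push. Stack: [s3^-1 s1^-1]
Gen 5 (s1): cancels prior s1^-1. Stack: [s3^-1]
Gen 6 (s3): cancels prior s3^-1. Stack: []
Gen 7 (s1): push. Stack: [s1]
Gen 8 (s1^-1): cancels prior s1. Stack: []
Reduced word: (empty)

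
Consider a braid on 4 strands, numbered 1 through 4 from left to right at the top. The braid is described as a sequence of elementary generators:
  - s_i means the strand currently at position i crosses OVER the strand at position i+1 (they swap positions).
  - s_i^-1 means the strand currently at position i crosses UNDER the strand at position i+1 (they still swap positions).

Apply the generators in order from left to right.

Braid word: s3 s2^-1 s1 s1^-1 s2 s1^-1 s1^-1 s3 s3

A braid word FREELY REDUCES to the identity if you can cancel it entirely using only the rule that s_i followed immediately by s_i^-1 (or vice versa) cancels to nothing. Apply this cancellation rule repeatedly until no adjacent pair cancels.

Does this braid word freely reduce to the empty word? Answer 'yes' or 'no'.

Gen 1 (s3): push. Stack: [s3]
Gen 2 (s2^-1): push. Stack: [s3 s2^-1]
Gen 3 (s1): push. Stack: [s3 s2^-1 s1]
Gen 4 (s1^-1): cancels prior s1. Stack: [s3 s2^-1]
Gen 5 (s2): cancels prior s2^-1. Stack: [s3]
Gen 6 (s1^-1): push. Stack: [s3 s1^-1]
Gen 7 (s1^-1): push. Stack: [s3 s1^-1 s1^-1]
Gen 8 (s3): push. Stack: [s3 s1^-1 s1^-1 s3]
Gen 9 (s3): push. Stack: [s3 s1^-1 s1^-1 s3 s3]
Reduced word: s3 s1^-1 s1^-1 s3 s3

Answer: no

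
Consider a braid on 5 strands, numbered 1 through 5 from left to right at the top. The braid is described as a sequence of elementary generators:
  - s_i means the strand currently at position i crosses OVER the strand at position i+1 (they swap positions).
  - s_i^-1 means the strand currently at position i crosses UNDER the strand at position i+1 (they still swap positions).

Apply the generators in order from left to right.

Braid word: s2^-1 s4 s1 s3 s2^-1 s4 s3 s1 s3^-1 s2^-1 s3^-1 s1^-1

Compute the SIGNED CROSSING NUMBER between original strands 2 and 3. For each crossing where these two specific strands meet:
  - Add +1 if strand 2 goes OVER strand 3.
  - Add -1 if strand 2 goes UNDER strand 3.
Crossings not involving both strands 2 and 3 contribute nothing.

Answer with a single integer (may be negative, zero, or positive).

Answer: -1

Derivation:
Gen 1: 2 under 3. Both 2&3? yes. Contrib: -1. Sum: -1
Gen 2: crossing 4x5. Both 2&3? no. Sum: -1
Gen 3: crossing 1x3. Both 2&3? no. Sum: -1
Gen 4: crossing 2x5. Both 2&3? no. Sum: -1
Gen 5: crossing 1x5. Both 2&3? no. Sum: -1
Gen 6: crossing 2x4. Both 2&3? no. Sum: -1
Gen 7: crossing 1x4. Both 2&3? no. Sum: -1
Gen 8: crossing 3x5. Both 2&3? no. Sum: -1
Gen 9: crossing 4x1. Both 2&3? no. Sum: -1
Gen 10: crossing 3x1. Both 2&3? no. Sum: -1
Gen 11: crossing 3x4. Both 2&3? no. Sum: -1
Gen 12: crossing 5x1. Both 2&3? no. Sum: -1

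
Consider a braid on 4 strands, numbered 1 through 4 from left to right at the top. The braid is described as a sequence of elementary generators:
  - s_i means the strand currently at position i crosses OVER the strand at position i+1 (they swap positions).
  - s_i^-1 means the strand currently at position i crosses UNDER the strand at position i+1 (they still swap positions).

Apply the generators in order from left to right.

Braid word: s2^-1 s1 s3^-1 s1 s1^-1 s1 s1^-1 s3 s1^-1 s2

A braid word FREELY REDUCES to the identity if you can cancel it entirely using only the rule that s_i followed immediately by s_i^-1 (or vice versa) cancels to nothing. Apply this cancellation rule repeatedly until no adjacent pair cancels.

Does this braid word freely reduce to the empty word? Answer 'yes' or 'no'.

Gen 1 (s2^-1): push. Stack: [s2^-1]
Gen 2 (s1): push. Stack: [s2^-1 s1]
Gen 3 (s3^-1): push. Stack: [s2^-1 s1 s3^-1]
Gen 4 (s1): push. Stack: [s2^-1 s1 s3^-1 s1]
Gen 5 (s1^-1): cancels prior s1. Stack: [s2^-1 s1 s3^-1]
Gen 6 (s1): push. Stack: [s2^-1 s1 s3^-1 s1]
Gen 7 (s1^-1): cancels prior s1. Stack: [s2^-1 s1 s3^-1]
Gen 8 (s3): cancels prior s3^-1. Stack: [s2^-1 s1]
Gen 9 (s1^-1): cancels prior s1. Stack: [s2^-1]
Gen 10 (s2): cancels prior s2^-1. Stack: []
Reduced word: (empty)

Answer: yes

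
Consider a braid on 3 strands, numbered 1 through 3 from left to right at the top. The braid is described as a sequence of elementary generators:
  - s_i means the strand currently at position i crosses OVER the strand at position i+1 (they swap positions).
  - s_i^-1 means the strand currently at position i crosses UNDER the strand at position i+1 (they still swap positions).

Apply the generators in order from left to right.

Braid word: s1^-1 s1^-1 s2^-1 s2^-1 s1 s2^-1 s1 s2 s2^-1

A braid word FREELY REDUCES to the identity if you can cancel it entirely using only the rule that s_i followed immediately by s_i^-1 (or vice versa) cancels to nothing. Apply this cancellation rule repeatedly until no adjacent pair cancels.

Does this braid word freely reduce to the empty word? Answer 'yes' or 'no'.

Gen 1 (s1^-1): push. Stack: [s1^-1]
Gen 2 (s1^-1): push. Stack: [s1^-1 s1^-1]
Gen 3 (s2^-1): push. Stack: [s1^-1 s1^-1 s2^-1]
Gen 4 (s2^-1): push. Stack: [s1^-1 s1^-1 s2^-1 s2^-1]
Gen 5 (s1): push. Stack: [s1^-1 s1^-1 s2^-1 s2^-1 s1]
Gen 6 (s2^-1): push. Stack: [s1^-1 s1^-1 s2^-1 s2^-1 s1 s2^-1]
Gen 7 (s1): push. Stack: [s1^-1 s1^-1 s2^-1 s2^-1 s1 s2^-1 s1]
Gen 8 (s2): push. Stack: [s1^-1 s1^-1 s2^-1 s2^-1 s1 s2^-1 s1 s2]
Gen 9 (s2^-1): cancels prior s2. Stack: [s1^-1 s1^-1 s2^-1 s2^-1 s1 s2^-1 s1]
Reduced word: s1^-1 s1^-1 s2^-1 s2^-1 s1 s2^-1 s1

Answer: no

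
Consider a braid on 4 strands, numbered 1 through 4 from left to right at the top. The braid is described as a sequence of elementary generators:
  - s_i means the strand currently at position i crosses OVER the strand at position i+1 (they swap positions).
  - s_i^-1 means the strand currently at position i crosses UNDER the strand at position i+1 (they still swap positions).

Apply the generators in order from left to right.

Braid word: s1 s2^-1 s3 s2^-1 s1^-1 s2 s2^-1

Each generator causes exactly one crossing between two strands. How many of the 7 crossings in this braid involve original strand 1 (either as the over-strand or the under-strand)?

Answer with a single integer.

Answer: 3

Derivation:
Gen 1: crossing 1x2. Involves strand 1? yes. Count so far: 1
Gen 2: crossing 1x3. Involves strand 1? yes. Count so far: 2
Gen 3: crossing 1x4. Involves strand 1? yes. Count so far: 3
Gen 4: crossing 3x4. Involves strand 1? no. Count so far: 3
Gen 5: crossing 2x4. Involves strand 1? no. Count so far: 3
Gen 6: crossing 2x3. Involves strand 1? no. Count so far: 3
Gen 7: crossing 3x2. Involves strand 1? no. Count so far: 3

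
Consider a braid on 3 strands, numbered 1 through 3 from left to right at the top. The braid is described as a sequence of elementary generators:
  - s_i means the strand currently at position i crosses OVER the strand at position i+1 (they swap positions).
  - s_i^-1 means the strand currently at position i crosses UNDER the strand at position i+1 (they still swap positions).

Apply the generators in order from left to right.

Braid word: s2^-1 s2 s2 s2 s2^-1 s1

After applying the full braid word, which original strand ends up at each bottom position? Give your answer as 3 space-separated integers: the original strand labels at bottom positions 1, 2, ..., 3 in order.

Answer: 3 1 2

Derivation:
Gen 1 (s2^-1): strand 2 crosses under strand 3. Perm now: [1 3 2]
Gen 2 (s2): strand 3 crosses over strand 2. Perm now: [1 2 3]
Gen 3 (s2): strand 2 crosses over strand 3. Perm now: [1 3 2]
Gen 4 (s2): strand 3 crosses over strand 2. Perm now: [1 2 3]
Gen 5 (s2^-1): strand 2 crosses under strand 3. Perm now: [1 3 2]
Gen 6 (s1): strand 1 crosses over strand 3. Perm now: [3 1 2]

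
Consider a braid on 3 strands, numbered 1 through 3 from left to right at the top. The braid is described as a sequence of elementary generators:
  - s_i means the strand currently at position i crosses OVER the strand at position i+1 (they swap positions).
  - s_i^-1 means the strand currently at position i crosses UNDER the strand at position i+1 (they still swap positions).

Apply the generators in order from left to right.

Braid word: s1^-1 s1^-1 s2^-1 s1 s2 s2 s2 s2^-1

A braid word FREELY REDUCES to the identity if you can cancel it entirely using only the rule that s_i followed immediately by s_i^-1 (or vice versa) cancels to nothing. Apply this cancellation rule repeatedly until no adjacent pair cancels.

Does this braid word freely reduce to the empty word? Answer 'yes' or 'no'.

Gen 1 (s1^-1): push. Stack: [s1^-1]
Gen 2 (s1^-1): push. Stack: [s1^-1 s1^-1]
Gen 3 (s2^-1): push. Stack: [s1^-1 s1^-1 s2^-1]
Gen 4 (s1): push. Stack: [s1^-1 s1^-1 s2^-1 s1]
Gen 5 (s2): push. Stack: [s1^-1 s1^-1 s2^-1 s1 s2]
Gen 6 (s2): push. Stack: [s1^-1 s1^-1 s2^-1 s1 s2 s2]
Gen 7 (s2): push. Stack: [s1^-1 s1^-1 s2^-1 s1 s2 s2 s2]
Gen 8 (s2^-1): cancels prior s2. Stack: [s1^-1 s1^-1 s2^-1 s1 s2 s2]
Reduced word: s1^-1 s1^-1 s2^-1 s1 s2 s2

Answer: no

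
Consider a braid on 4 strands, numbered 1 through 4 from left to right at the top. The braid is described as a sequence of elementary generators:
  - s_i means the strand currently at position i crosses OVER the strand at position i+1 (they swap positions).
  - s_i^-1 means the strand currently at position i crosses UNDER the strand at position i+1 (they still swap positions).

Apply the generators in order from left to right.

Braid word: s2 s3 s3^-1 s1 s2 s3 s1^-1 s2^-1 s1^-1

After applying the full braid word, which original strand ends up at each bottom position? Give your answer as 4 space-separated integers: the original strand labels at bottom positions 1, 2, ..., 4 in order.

Answer: 4 2 3 1

Derivation:
Gen 1 (s2): strand 2 crosses over strand 3. Perm now: [1 3 2 4]
Gen 2 (s3): strand 2 crosses over strand 4. Perm now: [1 3 4 2]
Gen 3 (s3^-1): strand 4 crosses under strand 2. Perm now: [1 3 2 4]
Gen 4 (s1): strand 1 crosses over strand 3. Perm now: [3 1 2 4]
Gen 5 (s2): strand 1 crosses over strand 2. Perm now: [3 2 1 4]
Gen 6 (s3): strand 1 crosses over strand 4. Perm now: [3 2 4 1]
Gen 7 (s1^-1): strand 3 crosses under strand 2. Perm now: [2 3 4 1]
Gen 8 (s2^-1): strand 3 crosses under strand 4. Perm now: [2 4 3 1]
Gen 9 (s1^-1): strand 2 crosses under strand 4. Perm now: [4 2 3 1]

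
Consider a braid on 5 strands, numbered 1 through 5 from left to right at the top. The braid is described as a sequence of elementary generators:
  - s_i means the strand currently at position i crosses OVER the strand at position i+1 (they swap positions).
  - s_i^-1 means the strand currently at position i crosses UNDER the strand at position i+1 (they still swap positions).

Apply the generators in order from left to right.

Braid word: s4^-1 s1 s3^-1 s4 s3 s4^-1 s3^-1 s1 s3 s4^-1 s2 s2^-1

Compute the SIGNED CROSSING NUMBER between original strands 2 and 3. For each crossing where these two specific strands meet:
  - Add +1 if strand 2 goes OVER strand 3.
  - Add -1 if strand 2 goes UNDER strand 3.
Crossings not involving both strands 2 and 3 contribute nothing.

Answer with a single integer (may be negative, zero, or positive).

Answer: 0

Derivation:
Gen 1: crossing 4x5. Both 2&3? no. Sum: 0
Gen 2: crossing 1x2. Both 2&3? no. Sum: 0
Gen 3: crossing 3x5. Both 2&3? no. Sum: 0
Gen 4: crossing 3x4. Both 2&3? no. Sum: 0
Gen 5: crossing 5x4. Both 2&3? no. Sum: 0
Gen 6: crossing 5x3. Both 2&3? no. Sum: 0
Gen 7: crossing 4x3. Both 2&3? no. Sum: 0
Gen 8: crossing 2x1. Both 2&3? no. Sum: 0
Gen 9: crossing 3x4. Both 2&3? no. Sum: 0
Gen 10: crossing 3x5. Both 2&3? no. Sum: 0
Gen 11: crossing 2x4. Both 2&3? no. Sum: 0
Gen 12: crossing 4x2. Both 2&3? no. Sum: 0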